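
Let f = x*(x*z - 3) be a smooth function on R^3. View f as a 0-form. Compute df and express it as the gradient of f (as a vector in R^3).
df = (2*x*z - 3) dx + (0) dy + (x^2) dz; grad f = (2*x*z - 3, 0, x^2)

For a 0-form f, d f = (∂f/∂x) dx + (∂f/∂y) dy + (∂f/∂z) dz. The components of the vector representation are exactly the entries of grad f in Cartesian coordinates:
  ∂f/∂x = 2*x*z - 3
  ∂f/∂y = 0
  ∂f/∂z = x^2.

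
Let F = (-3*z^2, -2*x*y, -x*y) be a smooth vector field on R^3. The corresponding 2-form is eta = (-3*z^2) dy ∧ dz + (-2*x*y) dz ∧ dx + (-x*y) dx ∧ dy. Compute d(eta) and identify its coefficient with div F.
d(eta) = (-2*x) dx ∧ dy ∧ dz; div F = -2*x

For a 2-form in R^3 of the form above, applying d gives a 3-form with coefficient ∂P/∂x + ∂Q/∂y + ∂R/∂z:
  ∂P/∂x = 0
  ∂Q/∂y = -2*x
  ∂R/∂z = 0
Sum = -2*x, which is exactly div F.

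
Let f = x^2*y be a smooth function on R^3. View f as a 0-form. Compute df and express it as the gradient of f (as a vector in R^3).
df = (2*x*y) dx + (x^2) dy + (0) dz; grad f = (2*x*y, x^2, 0)

For a 0-form f, d f = (∂f/∂x) dx + (∂f/∂y) dy + (∂f/∂z) dz. The components of the vector representation are exactly the entries of grad f in Cartesian coordinates:
  ∂f/∂x = 2*x*y
  ∂f/∂y = x^2
  ∂f/∂z = 0.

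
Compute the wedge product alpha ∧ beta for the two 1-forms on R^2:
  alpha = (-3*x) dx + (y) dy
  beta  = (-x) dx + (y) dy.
alpha ∧ beta = (-2*x*y) dx ∧ dy

Distribute the wedge, using dx_i ∧ dx_j = -dx_j ∧ dx_i and dx_i ∧ dx_i = 0. For each pair (i, j) with i < j, the coefficient of dx_i ∧ dx_j in alpha ∧ beta is (alpha_i * beta_j - alpha_j * beta_i). Collecting: alpha ∧ beta = (-2*x*y) dx ∧ dy.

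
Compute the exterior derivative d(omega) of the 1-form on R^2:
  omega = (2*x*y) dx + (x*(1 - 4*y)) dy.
d(omega) = (-2*x - 4*y + 1) dx ∧ dy

For a 1-form omega = sum_i f_i dx_i, the exterior derivative is
  d(omega) = sum_{i < j} (∂f_j/∂x_i - ∂f_i/∂x_j) dx_i ∧ dx_j.
  coefficient of dx ∧ dy: ∂f_2/∂x - ∂f_1/∂y = ∂(x*(1 - 4*y))/∂x - ∂(2*x*y)/∂y = -2*x - 4*y + 1
Assembling: d(omega) = (-2*x - 4*y + 1) dx ∧ dy.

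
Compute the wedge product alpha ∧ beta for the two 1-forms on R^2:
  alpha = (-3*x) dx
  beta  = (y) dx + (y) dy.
alpha ∧ beta = (-3*x*y) dx ∧ dy

Distribute the wedge, using dx_i ∧ dx_j = -dx_j ∧ dx_i and dx_i ∧ dx_i = 0. For each pair (i, j) with i < j, the coefficient of dx_i ∧ dx_j in alpha ∧ beta is (alpha_i * beta_j - alpha_j * beta_i). Collecting: alpha ∧ beta = (-3*x*y) dx ∧ dy.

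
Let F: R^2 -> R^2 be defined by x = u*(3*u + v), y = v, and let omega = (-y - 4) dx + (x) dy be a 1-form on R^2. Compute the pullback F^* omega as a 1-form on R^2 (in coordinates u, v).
F^* omega = (-6*u*v - 24*u - v^2 - 4*v) du + (u*(3*u - 4)) dv

Using F^*(f dg) = (f ∘ F) d(g ∘ F), substitute each coordinate x_i by F_i(u, v) in f_i, and replace dx_i by d F_i = (∂F_i/∂u) du + (∂F_i/∂v) dv.
  For the x component: f_1(F) = -v - 4; d F_1 = (6*u + v) du + (u) dv
  For the y component: f_2(F) = u*(3*u + v); d F_2 = (0) du + (1) dv
Combining and collecting du, dv coefficients:
  coeff of du: -6*u*v - 24*u - v^2 - 4*v
  coeff of dv: u*(3*u - 4)
F^* omega = (-6*u*v - 24*u - v^2 - 4*v) du + (u*(3*u - 4)) dv.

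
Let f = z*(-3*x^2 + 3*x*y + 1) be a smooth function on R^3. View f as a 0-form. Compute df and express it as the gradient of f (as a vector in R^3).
df = (3*z*(-2*x + y)) dx + (3*x*z) dy + (-3*x^2 + 3*x*y + 1) dz; grad f = (3*z*(-2*x + y), 3*x*z, -3*x^2 + 3*x*y + 1)

For a 0-form f, d f = (∂f/∂x) dx + (∂f/∂y) dy + (∂f/∂z) dz. The components of the vector representation are exactly the entries of grad f in Cartesian coordinates:
  ∂f/∂x = 3*z*(-2*x + y)
  ∂f/∂y = 3*x*z
  ∂f/∂z = -3*x^2 + 3*x*y + 1.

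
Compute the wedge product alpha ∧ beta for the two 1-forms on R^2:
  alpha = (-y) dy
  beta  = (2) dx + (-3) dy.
alpha ∧ beta = (2*y) dx ∧ dy

Distribute the wedge, using dx_i ∧ dx_j = -dx_j ∧ dx_i and dx_i ∧ dx_i = 0. For each pair (i, j) with i < j, the coefficient of dx_i ∧ dx_j in alpha ∧ beta is (alpha_i * beta_j - alpha_j * beta_i). Collecting: alpha ∧ beta = (2*y) dx ∧ dy.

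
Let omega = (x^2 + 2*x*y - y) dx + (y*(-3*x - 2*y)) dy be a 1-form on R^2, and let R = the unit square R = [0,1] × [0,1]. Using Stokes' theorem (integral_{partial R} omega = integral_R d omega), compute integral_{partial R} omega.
integral_(partial R) omega = -3/2

Stokes: integral_partial_R omega = integral_R d omega with d omega = (∂Q/∂x - ∂P/∂y) dx ∧ dy.
  ∂Q/∂x = -3*y
  ∂P/∂y = 2*x - 1
  integrand = ∂Q/∂x - ∂P/∂y = -2*x - 3*y + 1.
Integrating over R: integral_0^1 integral_0^1 (-2*x - 3*y + 1) dx dy = -3/2.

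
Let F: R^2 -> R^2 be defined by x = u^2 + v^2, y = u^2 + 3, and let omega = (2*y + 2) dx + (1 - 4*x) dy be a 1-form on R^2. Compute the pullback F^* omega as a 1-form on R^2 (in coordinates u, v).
F^* omega = (2*u*(-2*u^2 - 4*v^2 + 9)) du + (4*v*(u^2 + 4)) dv

Using F^*(f dg) = (f ∘ F) d(g ∘ F), substitute each coordinate x_i by F_i(u, v) in f_i, and replace dx_i by d F_i = (∂F_i/∂u) du + (∂F_i/∂v) dv.
  For the x component: f_1(F) = 2*u^2 + 8; d F_1 = (2*u) du + (2*v) dv
  For the y component: f_2(F) = -4*u^2 - 4*v^2 + 1; d F_2 = (2*u) du + (0) dv
Combining and collecting du, dv coefficients:
  coeff of du: 2*u*(-2*u^2 - 4*v^2 + 9)
  coeff of dv: 4*v*(u^2 + 4)
F^* omega = (2*u*(-2*u^2 - 4*v^2 + 9)) du + (4*v*(u^2 + 4)) dv.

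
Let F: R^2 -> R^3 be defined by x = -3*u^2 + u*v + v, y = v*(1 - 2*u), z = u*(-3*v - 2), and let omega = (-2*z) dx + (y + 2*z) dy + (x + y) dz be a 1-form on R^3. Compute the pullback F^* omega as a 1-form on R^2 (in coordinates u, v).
F^* omega = (-27*u^2*v - 18*u^2 + 25*u*v^2 + 14*u*v - 8*v^2 - 4*v) du + (9*u^3 + 25*u^2*v + 12*u^2 - 10*u*v + v) dv

Using F^*(f dg) = (f ∘ F) d(g ∘ F), substitute each coordinate x_i by F_i(u, v) in f_i, and replace dx_i by d F_i = (∂F_i/∂u) du + (∂F_i/∂v) dv.
  For the x component: f_1(F) = 2*u*(3*v + 2); d F_1 = (-6*u + v) du + (u + 1) dv
  For the y component: f_2(F) = -8*u*v - 4*u + v; d F_2 = (-2*v) du + (1 - 2*u) dv
  For the z component: f_3(F) = -3*u^2 - u*v + 2*v; d F_3 = (-3*v - 2) du + (-3*u) dv
Combining and collecting du, dv coefficients:
  coeff of du: -27*u^2*v - 18*u^2 + 25*u*v^2 + 14*u*v - 8*v^2 - 4*v
  coeff of dv: 9*u^3 + 25*u^2*v + 12*u^2 - 10*u*v + v
F^* omega = (-27*u^2*v - 18*u^2 + 25*u*v^2 + 14*u*v - 8*v^2 - 4*v) du + (9*u^3 + 25*u^2*v + 12*u^2 - 10*u*v + v) dv.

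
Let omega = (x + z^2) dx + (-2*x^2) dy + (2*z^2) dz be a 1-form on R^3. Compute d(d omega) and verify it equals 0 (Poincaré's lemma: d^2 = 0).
d(d omega) = 0

Step 1: d omega = sum_{i<j} (∂f_j/∂x_i - ∂f_i/∂x_j) dx_i ∧ dx_j:
  coeff of dx ∧ dy: -4*x
  coeff of dx ∧ dz: -2*z
  coeff of dy ∧ dz: 0
Step 2: Apply d again to each 2-form coefficient. The only possible 3-form in R^3 is dx ∧ dy ∧ dz, with coefficient
  ∂(coeff of dy∧dz)/∂x - ∂(coeff of dx∧dz)/∂y + ∂(coeff of dx∧dy)/∂z
  = ∂/∂x (0) - ∂/∂y (-2*z) + ∂/∂z (-4*x).
Each of these terms simplifies to sums of mixed partials that cancel in pairs. The result is 0 (by equality of mixed partials for smooth functions — Schwarz / Clairaut).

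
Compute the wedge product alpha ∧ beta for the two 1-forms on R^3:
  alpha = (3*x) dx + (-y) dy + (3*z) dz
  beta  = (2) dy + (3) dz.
alpha ∧ beta = (6*x) dx ∧ dy + (9*x) dx ∧ dz + (-3*y - 6*z) dy ∧ dz

Distribute the wedge, using dx_i ∧ dx_j = -dx_j ∧ dx_i and dx_i ∧ dx_i = 0. For each pair (i, j) with i < j, the coefficient of dx_i ∧ dx_j in alpha ∧ beta is (alpha_i * beta_j - alpha_j * beta_i). Collecting: alpha ∧ beta = (6*x) dx ∧ dy + (9*x) dx ∧ dz + (-3*y - 6*z) dy ∧ dz.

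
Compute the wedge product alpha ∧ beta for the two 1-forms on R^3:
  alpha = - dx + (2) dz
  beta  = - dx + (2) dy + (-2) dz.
alpha ∧ beta = (-2) dx ∧ dy + (4) dx ∧ dz + (-4) dy ∧ dz

Distribute the wedge, using dx_i ∧ dx_j = -dx_j ∧ dx_i and dx_i ∧ dx_i = 0. For each pair (i, j) with i < j, the coefficient of dx_i ∧ dx_j in alpha ∧ beta is (alpha_i * beta_j - alpha_j * beta_i). Collecting: alpha ∧ beta = (-2) dx ∧ dy + (4) dx ∧ dz + (-4) dy ∧ dz.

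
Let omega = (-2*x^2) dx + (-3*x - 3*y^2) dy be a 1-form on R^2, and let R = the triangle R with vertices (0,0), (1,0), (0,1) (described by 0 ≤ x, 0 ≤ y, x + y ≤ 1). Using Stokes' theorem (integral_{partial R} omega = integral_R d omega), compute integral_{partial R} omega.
integral_(partial R) omega = -3/2

Stokes: integral_partial_R omega = integral_R d omega with d omega = (∂Q/∂x - ∂P/∂y) dx ∧ dy.
  ∂Q/∂x = -3
  ∂P/∂y = 0
  integrand = ∂Q/∂x - ∂P/∂y = -3.
Integrating over R: integral_0^1 integral_0^{1-x} (-3) dy dx = -3/2.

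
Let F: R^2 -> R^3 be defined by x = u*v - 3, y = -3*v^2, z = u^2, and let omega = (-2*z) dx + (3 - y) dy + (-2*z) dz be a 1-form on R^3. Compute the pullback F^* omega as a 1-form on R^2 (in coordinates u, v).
F^* omega = (2*u^2*(-2*u - v)) du + (-2*u^3 - 18*v^3 - 18*v) dv

Using F^*(f dg) = (f ∘ F) d(g ∘ F), substitute each coordinate x_i by F_i(u, v) in f_i, and replace dx_i by d F_i = (∂F_i/∂u) du + (∂F_i/∂v) dv.
  For the x component: f_1(F) = -2*u^2; d F_1 = (v) du + (u) dv
  For the y component: f_2(F) = 3*v^2 + 3; d F_2 = (0) du + (-6*v) dv
  For the z component: f_3(F) = -2*u^2; d F_3 = (2*u) du + (0) dv
Combining and collecting du, dv coefficients:
  coeff of du: 2*u^2*(-2*u - v)
  coeff of dv: -2*u^3 - 18*v^3 - 18*v
F^* omega = (2*u^2*(-2*u - v)) du + (-2*u^3 - 18*v^3 - 18*v) dv.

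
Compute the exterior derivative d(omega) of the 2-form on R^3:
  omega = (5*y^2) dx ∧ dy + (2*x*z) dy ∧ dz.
d(omega) = (2*z) dx ∧ dy ∧ dz

For a 2-form omega = sum_{i<j} g_{ij} dx_i ∧ dx_j, the exterior derivative is
  d(omega) = sum_{i<j} d(g_{ij}) ∧ dx_i ∧ dx_j = sum_{i<j, k} (∂g_{ij}/∂x_k) dx_k ∧ dx_i ∧ dx_j.
Expand each term, using dx_k ∧ dx_i ∧ dx_j = sgn(permutation) dx_{(a)} ∧ dx_{(b)} ∧ dx_{(c)} with (a < b < c) sorted:
  d(2*x*z) includes (∂/∂x)(2*x*z) dx = (2*z) dx, which multiplied by dy ∧ dz gives (2*z) dx ∧ dy ∧ dz
Collecting like 3-forms: d(omega) = (2*z) dx ∧ dy ∧ dz.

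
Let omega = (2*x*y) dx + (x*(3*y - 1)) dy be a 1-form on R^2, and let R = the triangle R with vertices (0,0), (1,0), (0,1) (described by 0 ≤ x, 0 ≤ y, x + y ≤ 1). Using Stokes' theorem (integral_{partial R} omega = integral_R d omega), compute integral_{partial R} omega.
integral_(partial R) omega = -1/3

Stokes: integral_partial_R omega = integral_R d omega with d omega = (∂Q/∂x - ∂P/∂y) dx ∧ dy.
  ∂Q/∂x = 3*y - 1
  ∂P/∂y = 2*x
  integrand = ∂Q/∂x - ∂P/∂y = -2*x + 3*y - 1.
Integrating over R: integral_0^1 integral_0^{1-x} (-2*x + 3*y - 1) dy dx = -1/3.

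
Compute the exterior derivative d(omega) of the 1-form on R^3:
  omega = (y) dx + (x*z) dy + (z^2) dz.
d(omega) = (z - 1) dx ∧ dy + (-x) dy ∧ dz

For a 1-form omega = sum_i f_i dx_i, the exterior derivative is
  d(omega) = sum_{i < j} (∂f_j/∂x_i - ∂f_i/∂x_j) dx_i ∧ dx_j.
  coefficient of dx ∧ dy: ∂f_2/∂x - ∂f_1/∂y = ∂(x*z)/∂x - ∂(y)/∂y = z - 1
  coefficient of dy ∧ dz: ∂f_3/∂y - ∂f_2/∂z = ∂(z^2)/∂y - ∂(x*z)/∂z = -x
Assembling: d(omega) = (z - 1) dx ∧ dy + (-x) dy ∧ dz.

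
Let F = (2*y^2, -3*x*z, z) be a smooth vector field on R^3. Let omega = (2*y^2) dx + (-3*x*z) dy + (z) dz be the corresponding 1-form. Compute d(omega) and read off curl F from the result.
d(omega) = (3*x) dy ∧ dz + (0) dz ∧ dx + (-4*y - 3*z) dx ∧ dy; curl F = (3*x, 0, -4*y - 3*z)

d omega = sum_{i<j} (∂f_j/∂x_i - ∂f_i/∂x_j) dx_i ∧ dx_j. Under the identification (dy ∧ dz, dz ∧ dx, dx ∧ dy) ↔ (e_x, e_y, e_z), the coefficients are exactly the components of curl F. Compute:
  ∂R/∂y - ∂Q/∂z = (0) - (-3*x) = 3*x
  ∂P/∂z - ∂R/∂x = (0) - (0) = 0
  ∂Q/∂x - ∂P/∂y = (-3*z) - (4*y) = -4*y - 3*z.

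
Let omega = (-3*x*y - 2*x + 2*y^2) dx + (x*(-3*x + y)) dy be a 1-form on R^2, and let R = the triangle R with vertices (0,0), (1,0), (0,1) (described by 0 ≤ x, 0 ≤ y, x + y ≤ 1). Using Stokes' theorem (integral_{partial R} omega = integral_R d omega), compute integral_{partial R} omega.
integral_(partial R) omega = -1

Stokes: integral_partial_R omega = integral_R d omega with d omega = (∂Q/∂x - ∂P/∂y) dx ∧ dy.
  ∂Q/∂x = -6*x + y
  ∂P/∂y = -3*x + 4*y
  integrand = ∂Q/∂x - ∂P/∂y = -3*x - 3*y.
Integrating over R: integral_0^1 integral_0^{1-x} (-3*x - 3*y) dy dx = -1.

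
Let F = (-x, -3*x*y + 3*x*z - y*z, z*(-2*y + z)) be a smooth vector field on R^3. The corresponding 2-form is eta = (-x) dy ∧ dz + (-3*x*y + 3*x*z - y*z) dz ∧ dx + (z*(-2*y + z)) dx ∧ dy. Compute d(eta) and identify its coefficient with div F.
d(eta) = (-3*x - 2*y + z - 1) dx ∧ dy ∧ dz; div F = -3*x - 2*y + z - 1

For a 2-form in R^3 of the form above, applying d gives a 3-form with coefficient ∂P/∂x + ∂Q/∂y + ∂R/∂z:
  ∂P/∂x = -1
  ∂Q/∂y = -3*x - z
  ∂R/∂z = -2*y + 2*z
Sum = -3*x - 2*y + z - 1, which is exactly div F.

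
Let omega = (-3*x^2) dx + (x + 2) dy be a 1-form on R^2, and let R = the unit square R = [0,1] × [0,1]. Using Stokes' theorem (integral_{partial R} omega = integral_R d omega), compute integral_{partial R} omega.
integral_(partial R) omega = 1

Stokes: integral_partial_R omega = integral_R d omega with d omega = (∂Q/∂x - ∂P/∂y) dx ∧ dy.
  ∂Q/∂x = 1
  ∂P/∂y = 0
  integrand = ∂Q/∂x - ∂P/∂y = 1.
Integrating over R: integral_0^1 integral_0^1 (1) dx dy = 1.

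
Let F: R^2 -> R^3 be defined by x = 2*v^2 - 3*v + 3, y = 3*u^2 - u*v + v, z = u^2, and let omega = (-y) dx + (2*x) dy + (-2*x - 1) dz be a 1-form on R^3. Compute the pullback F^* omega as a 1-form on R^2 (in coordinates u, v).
F^* omega = (16*u*v^2 - 24*u*v + 22*u - 4*v^3 + 6*v^2 - 6*v) du + (-12*u^2*v + 9*u^2 + 3*u*v - 6*u - 3*v + 6) dv

Using F^*(f dg) = (f ∘ F) d(g ∘ F), substitute each coordinate x_i by F_i(u, v) in f_i, and replace dx_i by d F_i = (∂F_i/∂u) du + (∂F_i/∂v) dv.
  For the x component: f_1(F) = -3*u^2 + u*v - v; d F_1 = (0) du + (4*v - 3) dv
  For the y component: f_2(F) = 4*v^2 - 6*v + 6; d F_2 = (6*u - v) du + (1 - u) dv
  For the z component: f_3(F) = -4*v^2 + 6*v - 7; d F_3 = (2*u) du + (0) dv
Combining and collecting du, dv coefficients:
  coeff of du: 16*u*v^2 - 24*u*v + 22*u - 4*v^3 + 6*v^2 - 6*v
  coeff of dv: -12*u^2*v + 9*u^2 + 3*u*v - 6*u - 3*v + 6
F^* omega = (16*u*v^2 - 24*u*v + 22*u - 4*v^3 + 6*v^2 - 6*v) du + (-12*u^2*v + 9*u^2 + 3*u*v - 6*u - 3*v + 6) dv.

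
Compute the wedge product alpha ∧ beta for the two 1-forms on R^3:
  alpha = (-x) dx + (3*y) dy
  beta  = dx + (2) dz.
alpha ∧ beta = (-2*x) dx ∧ dz + (-3*y) dx ∧ dy + (6*y) dy ∧ dz

Distribute the wedge, using dx_i ∧ dx_j = -dx_j ∧ dx_i and dx_i ∧ dx_i = 0. For each pair (i, j) with i < j, the coefficient of dx_i ∧ dx_j in alpha ∧ beta is (alpha_i * beta_j - alpha_j * beta_i). Collecting: alpha ∧ beta = (-2*x) dx ∧ dz + (-3*y) dx ∧ dy + (6*y) dy ∧ dz.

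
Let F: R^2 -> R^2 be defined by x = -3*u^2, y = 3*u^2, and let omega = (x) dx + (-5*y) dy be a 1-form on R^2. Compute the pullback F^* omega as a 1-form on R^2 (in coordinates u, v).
F^* omega = (-72*u^3) du

Using F^*(f dg) = (f ∘ F) d(g ∘ F), substitute each coordinate x_i by F_i(u, v) in f_i, and replace dx_i by d F_i = (∂F_i/∂u) du + (∂F_i/∂v) dv.
  For the x component: f_1(F) = -3*u^2; d F_1 = (-6*u) du + (0) dv
  For the y component: f_2(F) = -15*u^2; d F_2 = (6*u) du + (0) dv
Combining and collecting du, dv coefficients:
  coeff of du: -72*u^3
  coeff of dv: 0
F^* omega = (-72*u^3) du.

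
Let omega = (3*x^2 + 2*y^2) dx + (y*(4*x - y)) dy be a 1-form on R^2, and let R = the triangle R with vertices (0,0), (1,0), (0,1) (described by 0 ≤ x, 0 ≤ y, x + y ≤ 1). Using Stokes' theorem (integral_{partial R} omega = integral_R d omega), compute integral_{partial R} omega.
integral_(partial R) omega = 0

Stokes: integral_partial_R omega = integral_R d omega with d omega = (∂Q/∂x - ∂P/∂y) dx ∧ dy.
  ∂Q/∂x = 4*y
  ∂P/∂y = 4*y
  integrand = ∂Q/∂x - ∂P/∂y = 0.
Integrating over R: integral_0^1 integral_0^{1-x} (0) dy dx = 0.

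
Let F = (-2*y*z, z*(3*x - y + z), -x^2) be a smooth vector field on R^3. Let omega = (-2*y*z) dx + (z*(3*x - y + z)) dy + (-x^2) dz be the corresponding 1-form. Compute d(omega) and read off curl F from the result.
d(omega) = (-3*x + y - 2*z) dy ∧ dz + (2*x - 2*y) dz ∧ dx + (5*z) dx ∧ dy; curl F = (-3*x + y - 2*z, 2*x - 2*y, 5*z)

d omega = sum_{i<j} (∂f_j/∂x_i - ∂f_i/∂x_j) dx_i ∧ dx_j. Under the identification (dy ∧ dz, dz ∧ dx, dx ∧ dy) ↔ (e_x, e_y, e_z), the coefficients are exactly the components of curl F. Compute:
  ∂R/∂y - ∂Q/∂z = (0) - (3*x - y + 2*z) = -3*x + y - 2*z
  ∂P/∂z - ∂R/∂x = (-2*y) - (-2*x) = 2*x - 2*y
  ∂Q/∂x - ∂P/∂y = (3*z) - (-2*z) = 5*z.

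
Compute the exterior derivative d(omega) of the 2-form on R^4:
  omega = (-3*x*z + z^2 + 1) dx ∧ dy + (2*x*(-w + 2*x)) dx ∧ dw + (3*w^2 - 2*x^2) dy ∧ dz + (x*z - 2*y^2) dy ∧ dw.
d(omega) = (-7*x + 2*z) dx ∧ dy ∧ dz + (6*w - x) dy ∧ dz ∧ dw + (z) dx ∧ dy ∧ dw

For a 2-form omega = sum_{i<j} g_{ij} dx_i ∧ dx_j, the exterior derivative is
  d(omega) = sum_{i<j} d(g_{ij}) ∧ dx_i ∧ dx_j = sum_{i<j, k} (∂g_{ij}/∂x_k) dx_k ∧ dx_i ∧ dx_j.
Expand each term, using dx_k ∧ dx_i ∧ dx_j = sgn(permutation) dx_{(a)} ∧ dx_{(b)} ∧ dx_{(c)} with (a < b < c) sorted:
  d(-3*x*z + z^2 + 1) includes (∂/∂z)(-3*x*z + z^2 + 1) dz = (-3*x + 2*z) dz, which multiplied by dx ∧ dy gives (-3*x + 2*z) dx ∧ dy ∧ dz
  d(3*w^2 - 2*x^2) includes (∂/∂x)(3*w^2 - 2*x^2) dx = (-4*x) dx, which multiplied by dy ∧ dz gives (-4*x) dx ∧ dy ∧ dz
  d(3*w^2 - 2*x^2) includes (∂/∂w)(3*w^2 - 2*x^2) dw = (6*w) dw, which multiplied by dy ∧ dz gives (6*w) dy ∧ dz ∧ dw
  d(x*z - 2*y^2) includes (∂/∂x)(x*z - 2*y^2) dx = (z) dx, which multiplied by dy ∧ dw gives (z) dx ∧ dy ∧ dw
  d(x*z - 2*y^2) includes (∂/∂z)(x*z - 2*y^2) dz = (x) dz, which multiplied by dy ∧ dw gives (-x) dy ∧ dz ∧ dw
Collecting like 3-forms: d(omega) = (-7*x + 2*z) dx ∧ dy ∧ dz + (6*w - x) dy ∧ dz ∧ dw + (z) dx ∧ dy ∧ dw.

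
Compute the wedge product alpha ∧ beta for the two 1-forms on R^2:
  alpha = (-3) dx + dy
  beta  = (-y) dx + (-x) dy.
alpha ∧ beta = (3*x + y) dx ∧ dy

Distribute the wedge, using dx_i ∧ dx_j = -dx_j ∧ dx_i and dx_i ∧ dx_i = 0. For each pair (i, j) with i < j, the coefficient of dx_i ∧ dx_j in alpha ∧ beta is (alpha_i * beta_j - alpha_j * beta_i). Collecting: alpha ∧ beta = (3*x + y) dx ∧ dy.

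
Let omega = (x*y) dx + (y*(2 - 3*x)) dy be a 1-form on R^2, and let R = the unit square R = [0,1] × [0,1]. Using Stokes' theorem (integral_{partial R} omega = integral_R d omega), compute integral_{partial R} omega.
integral_(partial R) omega = -2

Stokes: integral_partial_R omega = integral_R d omega with d omega = (∂Q/∂x - ∂P/∂y) dx ∧ dy.
  ∂Q/∂x = -3*y
  ∂P/∂y = x
  integrand = ∂Q/∂x - ∂P/∂y = -x - 3*y.
Integrating over R: integral_0^1 integral_0^1 (-x - 3*y) dx dy = -2.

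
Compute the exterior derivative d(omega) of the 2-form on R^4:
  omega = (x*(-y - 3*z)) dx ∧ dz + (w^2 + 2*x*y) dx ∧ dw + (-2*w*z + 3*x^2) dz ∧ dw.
d(omega) = (x) dx ∧ dy ∧ dz + (-2*x) dx ∧ dy ∧ dw + (6*x) dx ∧ dz ∧ dw

For a 2-form omega = sum_{i<j} g_{ij} dx_i ∧ dx_j, the exterior derivative is
  d(omega) = sum_{i<j} d(g_{ij}) ∧ dx_i ∧ dx_j = sum_{i<j, k} (∂g_{ij}/∂x_k) dx_k ∧ dx_i ∧ dx_j.
Expand each term, using dx_k ∧ dx_i ∧ dx_j = sgn(permutation) dx_{(a)} ∧ dx_{(b)} ∧ dx_{(c)} with (a < b < c) sorted:
  d(x*(-y - 3*z)) includes (∂/∂y)(x*(-y - 3*z)) dy = (-x) dy, which multiplied by dx ∧ dz gives (x) dx ∧ dy ∧ dz
  d(w^2 + 2*x*y) includes (∂/∂y)(w^2 + 2*x*y) dy = (2*x) dy, which multiplied by dx ∧ dw gives (-2*x) dx ∧ dy ∧ dw
  d(-2*w*z + 3*x^2) includes (∂/∂x)(-2*w*z + 3*x^2) dx = (6*x) dx, which multiplied by dz ∧ dw gives (6*x) dx ∧ dz ∧ dw
Collecting like 3-forms: d(omega) = (x) dx ∧ dy ∧ dz + (-2*x) dx ∧ dy ∧ dw + (6*x) dx ∧ dz ∧ dw.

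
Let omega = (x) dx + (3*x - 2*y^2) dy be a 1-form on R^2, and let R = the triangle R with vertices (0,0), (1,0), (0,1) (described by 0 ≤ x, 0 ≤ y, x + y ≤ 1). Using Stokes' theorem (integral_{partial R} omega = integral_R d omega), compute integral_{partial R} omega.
integral_(partial R) omega = 3/2

Stokes: integral_partial_R omega = integral_R d omega with d omega = (∂Q/∂x - ∂P/∂y) dx ∧ dy.
  ∂Q/∂x = 3
  ∂P/∂y = 0
  integrand = ∂Q/∂x - ∂P/∂y = 3.
Integrating over R: integral_0^1 integral_0^{1-x} (3) dy dx = 3/2.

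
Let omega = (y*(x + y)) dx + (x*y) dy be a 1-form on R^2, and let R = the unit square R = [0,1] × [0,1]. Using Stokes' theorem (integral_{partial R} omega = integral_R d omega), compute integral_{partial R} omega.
integral_(partial R) omega = -1

Stokes: integral_partial_R omega = integral_R d omega with d omega = (∂Q/∂x - ∂P/∂y) dx ∧ dy.
  ∂Q/∂x = y
  ∂P/∂y = x + 2*y
  integrand = ∂Q/∂x - ∂P/∂y = -x - y.
Integrating over R: integral_0^1 integral_0^1 (-x - y) dx dy = -1.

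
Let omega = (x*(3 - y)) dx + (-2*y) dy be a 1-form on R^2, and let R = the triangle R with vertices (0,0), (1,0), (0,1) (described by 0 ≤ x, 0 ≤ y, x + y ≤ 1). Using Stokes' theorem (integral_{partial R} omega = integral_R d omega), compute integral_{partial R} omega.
integral_(partial R) omega = 1/6

Stokes: integral_partial_R omega = integral_R d omega with d omega = (∂Q/∂x - ∂P/∂y) dx ∧ dy.
  ∂Q/∂x = 0
  ∂P/∂y = -x
  integrand = ∂Q/∂x - ∂P/∂y = x.
Integrating over R: integral_0^1 integral_0^{1-x} (x) dy dx = 1/6.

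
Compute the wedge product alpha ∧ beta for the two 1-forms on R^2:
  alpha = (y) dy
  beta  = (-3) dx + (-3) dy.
alpha ∧ beta = (3*y) dx ∧ dy

Distribute the wedge, using dx_i ∧ dx_j = -dx_j ∧ dx_i and dx_i ∧ dx_i = 0. For each pair (i, j) with i < j, the coefficient of dx_i ∧ dx_j in alpha ∧ beta is (alpha_i * beta_j - alpha_j * beta_i). Collecting: alpha ∧ beta = (3*y) dx ∧ dy.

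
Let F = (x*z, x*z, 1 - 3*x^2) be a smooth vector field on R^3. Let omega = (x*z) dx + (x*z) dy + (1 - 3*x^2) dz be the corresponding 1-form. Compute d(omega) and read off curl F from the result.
d(omega) = (-x) dy ∧ dz + (7*x) dz ∧ dx + (z) dx ∧ dy; curl F = (-x, 7*x, z)

d omega = sum_{i<j} (∂f_j/∂x_i - ∂f_i/∂x_j) dx_i ∧ dx_j. Under the identification (dy ∧ dz, dz ∧ dx, dx ∧ dy) ↔ (e_x, e_y, e_z), the coefficients are exactly the components of curl F. Compute:
  ∂R/∂y - ∂Q/∂z = (0) - (x) = -x
  ∂P/∂z - ∂R/∂x = (x) - (-6*x) = 7*x
  ∂Q/∂x - ∂P/∂y = (z) - (0) = z.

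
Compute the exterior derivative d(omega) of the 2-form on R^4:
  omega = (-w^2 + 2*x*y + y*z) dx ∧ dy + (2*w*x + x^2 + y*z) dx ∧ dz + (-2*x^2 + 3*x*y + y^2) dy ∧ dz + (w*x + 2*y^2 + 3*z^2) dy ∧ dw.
d(omega) = (-4*x + 4*y - z) dx ∧ dy ∧ dz + (-w) dx ∧ dy ∧ dw + (2*x) dx ∧ dz ∧ dw + (-6*z) dy ∧ dz ∧ dw

For a 2-form omega = sum_{i<j} g_{ij} dx_i ∧ dx_j, the exterior derivative is
  d(omega) = sum_{i<j} d(g_{ij}) ∧ dx_i ∧ dx_j = sum_{i<j, k} (∂g_{ij}/∂x_k) dx_k ∧ dx_i ∧ dx_j.
Expand each term, using dx_k ∧ dx_i ∧ dx_j = sgn(permutation) dx_{(a)} ∧ dx_{(b)} ∧ dx_{(c)} with (a < b < c) sorted:
  d(-w^2 + 2*x*y + y*z) includes (∂/∂z)(-w^2 + 2*x*y + y*z) dz = (y) dz, which multiplied by dx ∧ dy gives (y) dx ∧ dy ∧ dz
  d(-w^2 + 2*x*y + y*z) includes (∂/∂w)(-w^2 + 2*x*y + y*z) dw = (-2*w) dw, which multiplied by dx ∧ dy gives (-2*w) dx ∧ dy ∧ dw
  d(2*w*x + x^2 + y*z) includes (∂/∂y)(2*w*x + x^2 + y*z) dy = (z) dy, which multiplied by dx ∧ dz gives (-z) dx ∧ dy ∧ dz
  d(2*w*x + x^2 + y*z) includes (∂/∂w)(2*w*x + x^2 + y*z) dw = (2*x) dw, which multiplied by dx ∧ dz gives (2*x) dx ∧ dz ∧ dw
  d(-2*x^2 + 3*x*y + y^2) includes (∂/∂x)(-2*x^2 + 3*x*y + y^2) dx = (-4*x + 3*y) dx, which multiplied by dy ∧ dz gives (-4*x + 3*y) dx ∧ dy ∧ dz
  d(w*x + 2*y^2 + 3*z^2) includes (∂/∂x)(w*x + 2*y^2 + 3*z^2) dx = (w) dx, which multiplied by dy ∧ dw gives (w) dx ∧ dy ∧ dw
  d(w*x + 2*y^2 + 3*z^2) includes (∂/∂z)(w*x + 2*y^2 + 3*z^2) dz = (6*z) dz, which multiplied by dy ∧ dw gives (-6*z) dy ∧ dz ∧ dw
Collecting like 3-forms: d(omega) = (-4*x + 4*y - z) dx ∧ dy ∧ dz + (-w) dx ∧ dy ∧ dw + (2*x) dx ∧ dz ∧ dw + (-6*z) dy ∧ dz ∧ dw.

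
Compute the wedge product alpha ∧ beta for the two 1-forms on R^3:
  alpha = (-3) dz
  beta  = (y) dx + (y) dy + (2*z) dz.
alpha ∧ beta = (3*y) dx ∧ dz + (3*y) dy ∧ dz

Distribute the wedge, using dx_i ∧ dx_j = -dx_j ∧ dx_i and dx_i ∧ dx_i = 0. For each pair (i, j) with i < j, the coefficient of dx_i ∧ dx_j in alpha ∧ beta is (alpha_i * beta_j - alpha_j * beta_i). Collecting: alpha ∧ beta = (3*y) dx ∧ dz + (3*y) dy ∧ dz.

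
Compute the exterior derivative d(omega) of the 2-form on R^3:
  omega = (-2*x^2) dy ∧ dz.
d(omega) = (-4*x) dx ∧ dy ∧ dz

For a 2-form omega = sum_{i<j} g_{ij} dx_i ∧ dx_j, the exterior derivative is
  d(omega) = sum_{i<j} d(g_{ij}) ∧ dx_i ∧ dx_j = sum_{i<j, k} (∂g_{ij}/∂x_k) dx_k ∧ dx_i ∧ dx_j.
Expand each term, using dx_k ∧ dx_i ∧ dx_j = sgn(permutation) dx_{(a)} ∧ dx_{(b)} ∧ dx_{(c)} with (a < b < c) sorted:
  d(-2*x^2) includes (∂/∂x)(-2*x^2) dx = (-4*x) dx, which multiplied by dy ∧ dz gives (-4*x) dx ∧ dy ∧ dz
Collecting like 3-forms: d(omega) = (-4*x) dx ∧ dy ∧ dz.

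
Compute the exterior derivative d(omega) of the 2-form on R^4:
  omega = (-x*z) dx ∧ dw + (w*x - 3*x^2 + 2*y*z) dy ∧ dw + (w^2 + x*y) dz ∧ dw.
d(omega) = (x + y) dx ∧ dz ∧ dw + (w - 6*x) dx ∧ dy ∧ dw + (x - 2*y) dy ∧ dz ∧ dw

For a 2-form omega = sum_{i<j} g_{ij} dx_i ∧ dx_j, the exterior derivative is
  d(omega) = sum_{i<j} d(g_{ij}) ∧ dx_i ∧ dx_j = sum_{i<j, k} (∂g_{ij}/∂x_k) dx_k ∧ dx_i ∧ dx_j.
Expand each term, using dx_k ∧ dx_i ∧ dx_j = sgn(permutation) dx_{(a)} ∧ dx_{(b)} ∧ dx_{(c)} with (a < b < c) sorted:
  d(-x*z) includes (∂/∂z)(-x*z) dz = (-x) dz, which multiplied by dx ∧ dw gives (x) dx ∧ dz ∧ dw
  d(w*x - 3*x^2 + 2*y*z) includes (∂/∂x)(w*x - 3*x^2 + 2*y*z) dx = (w - 6*x) dx, which multiplied by dy ∧ dw gives (w - 6*x) dx ∧ dy ∧ dw
  d(w*x - 3*x^2 + 2*y*z) includes (∂/∂z)(w*x - 3*x^2 + 2*y*z) dz = (2*y) dz, which multiplied by dy ∧ dw gives (-2*y) dy ∧ dz ∧ dw
  d(w^2 + x*y) includes (∂/∂x)(w^2 + x*y) dx = (y) dx, which multiplied by dz ∧ dw gives (y) dx ∧ dz ∧ dw
  d(w^2 + x*y) includes (∂/∂y)(w^2 + x*y) dy = (x) dy, which multiplied by dz ∧ dw gives (x) dy ∧ dz ∧ dw
Collecting like 3-forms: d(omega) = (x + y) dx ∧ dz ∧ dw + (w - 6*x) dx ∧ dy ∧ dw + (x - 2*y) dy ∧ dz ∧ dw.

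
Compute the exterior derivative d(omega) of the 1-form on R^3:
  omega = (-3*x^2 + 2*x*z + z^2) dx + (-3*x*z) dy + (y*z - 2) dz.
d(omega) = (-3*z) dx ∧ dy + (-2*x - 2*z) dx ∧ dz + (3*x + z) dy ∧ dz

For a 1-form omega = sum_i f_i dx_i, the exterior derivative is
  d(omega) = sum_{i < j} (∂f_j/∂x_i - ∂f_i/∂x_j) dx_i ∧ dx_j.
  coefficient of dx ∧ dy: ∂f_2/∂x - ∂f_1/∂y = ∂(-3*x*z)/∂x - ∂(-3*x^2 + 2*x*z + z^2)/∂y = -3*z
  coefficient of dx ∧ dz: ∂f_3/∂x - ∂f_1/∂z = ∂(y*z - 2)/∂x - ∂(-3*x^2 + 2*x*z + z^2)/∂z = -2*x - 2*z
  coefficient of dy ∧ dz: ∂f_3/∂y - ∂f_2/∂z = ∂(y*z - 2)/∂y - ∂(-3*x*z)/∂z = 3*x + z
Assembling: d(omega) = (-3*z) dx ∧ dy + (-2*x - 2*z) dx ∧ dz + (3*x + z) dy ∧ dz.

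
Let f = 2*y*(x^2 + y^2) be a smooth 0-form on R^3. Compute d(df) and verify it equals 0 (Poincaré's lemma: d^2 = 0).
d(df) = 0

Step 1: df = sum_i (∂f/∂x_i) dx_i = (4*x*y) dx + (2*x^2 + 6*y^2) dy + (0) dz.
Step 2: Apply d again. Using the 1-form formula, the coefficient of dx ∧ dy in d(df) is ∂^2 f/∂x ∂y - ∂^2 f/∂y ∂x = (4*x) - (4*x) = 0 (equality of mixed partials for smooth f).
Similarly for dx ∧ dz and dy ∧ dz — all coefficients vanish. So d(df) = 0.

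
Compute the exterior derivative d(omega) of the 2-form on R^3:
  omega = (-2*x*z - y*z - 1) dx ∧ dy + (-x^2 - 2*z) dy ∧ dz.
d(omega) = (-4*x - y) dx ∧ dy ∧ dz

For a 2-form omega = sum_{i<j} g_{ij} dx_i ∧ dx_j, the exterior derivative is
  d(omega) = sum_{i<j} d(g_{ij}) ∧ dx_i ∧ dx_j = sum_{i<j, k} (∂g_{ij}/∂x_k) dx_k ∧ dx_i ∧ dx_j.
Expand each term, using dx_k ∧ dx_i ∧ dx_j = sgn(permutation) dx_{(a)} ∧ dx_{(b)} ∧ dx_{(c)} with (a < b < c) sorted:
  d(-2*x*z - y*z - 1) includes (∂/∂z)(-2*x*z - y*z - 1) dz = (-2*x - y) dz, which multiplied by dx ∧ dy gives (-2*x - y) dx ∧ dy ∧ dz
  d(-x^2 - 2*z) includes (∂/∂x)(-x^2 - 2*z) dx = (-2*x) dx, which multiplied by dy ∧ dz gives (-2*x) dx ∧ dy ∧ dz
Collecting like 3-forms: d(omega) = (-4*x - y) dx ∧ dy ∧ dz.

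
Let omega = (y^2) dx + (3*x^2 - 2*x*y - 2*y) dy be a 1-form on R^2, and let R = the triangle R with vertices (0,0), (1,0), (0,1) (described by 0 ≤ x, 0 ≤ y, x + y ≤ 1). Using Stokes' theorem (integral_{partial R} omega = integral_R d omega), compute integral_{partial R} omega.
integral_(partial R) omega = 1/3

Stokes: integral_partial_R omega = integral_R d omega with d omega = (∂Q/∂x - ∂P/∂y) dx ∧ dy.
  ∂Q/∂x = 6*x - 2*y
  ∂P/∂y = 2*y
  integrand = ∂Q/∂x - ∂P/∂y = 6*x - 4*y.
Integrating over R: integral_0^1 integral_0^{1-x} (6*x - 4*y) dy dx = 1/3.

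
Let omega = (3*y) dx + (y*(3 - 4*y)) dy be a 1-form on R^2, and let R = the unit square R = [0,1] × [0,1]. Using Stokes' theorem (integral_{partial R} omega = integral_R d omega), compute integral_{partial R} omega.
integral_(partial R) omega = -3

Stokes: integral_partial_R omega = integral_R d omega with d omega = (∂Q/∂x - ∂P/∂y) dx ∧ dy.
  ∂Q/∂x = 0
  ∂P/∂y = 3
  integrand = ∂Q/∂x - ∂P/∂y = -3.
Integrating over R: integral_0^1 integral_0^1 (-3) dx dy = -3.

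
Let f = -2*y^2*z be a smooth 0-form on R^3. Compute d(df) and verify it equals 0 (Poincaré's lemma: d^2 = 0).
d(df) = 0

Step 1: df = sum_i (∂f/∂x_i) dx_i = (0) dx + (-4*y*z) dy + (-2*y^2) dz.
Step 2: Apply d again. Using the 1-form formula, the coefficient of dx ∧ dy in d(df) is ∂^2 f/∂x ∂y - ∂^2 f/∂y ∂x = (0) - (0) = 0 (equality of mixed partials for smooth f).
Similarly for dx ∧ dz and dy ∧ dz — all coefficients vanish. So d(df) = 0.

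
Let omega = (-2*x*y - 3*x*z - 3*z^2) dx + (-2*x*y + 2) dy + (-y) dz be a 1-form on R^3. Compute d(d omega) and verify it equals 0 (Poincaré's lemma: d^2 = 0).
d(d omega) = 0

Step 1: d omega = sum_{i<j} (∂f_j/∂x_i - ∂f_i/∂x_j) dx_i ∧ dx_j:
  coeff of dx ∧ dy: 2*x - 2*y
  coeff of dx ∧ dz: 3*x + 6*z
  coeff of dy ∧ dz: -1
Step 2: Apply d again to each 2-form coefficient. The only possible 3-form in R^3 is dx ∧ dy ∧ dz, with coefficient
  ∂(coeff of dy∧dz)/∂x - ∂(coeff of dx∧dz)/∂y + ∂(coeff of dx∧dy)/∂z
  = ∂/∂x (-1) - ∂/∂y (3*x + 6*z) + ∂/∂z (2*x - 2*y).
Each of these terms simplifies to sums of mixed partials that cancel in pairs. The result is 0 (by equality of mixed partials for smooth functions — Schwarz / Clairaut).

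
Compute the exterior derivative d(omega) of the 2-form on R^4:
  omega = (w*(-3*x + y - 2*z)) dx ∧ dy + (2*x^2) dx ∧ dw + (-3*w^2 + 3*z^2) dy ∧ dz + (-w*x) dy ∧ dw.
d(omega) = (-2*w) dx ∧ dy ∧ dz + (-w - 3*x + y - 2*z) dx ∧ dy ∧ dw + (-6*w) dy ∧ dz ∧ dw

For a 2-form omega = sum_{i<j} g_{ij} dx_i ∧ dx_j, the exterior derivative is
  d(omega) = sum_{i<j} d(g_{ij}) ∧ dx_i ∧ dx_j = sum_{i<j, k} (∂g_{ij}/∂x_k) dx_k ∧ dx_i ∧ dx_j.
Expand each term, using dx_k ∧ dx_i ∧ dx_j = sgn(permutation) dx_{(a)} ∧ dx_{(b)} ∧ dx_{(c)} with (a < b < c) sorted:
  d(w*(-3*x + y - 2*z)) includes (∂/∂z)(w*(-3*x + y - 2*z)) dz = (-2*w) dz, which multiplied by dx ∧ dy gives (-2*w) dx ∧ dy ∧ dz
  d(w*(-3*x + y - 2*z)) includes (∂/∂w)(w*(-3*x + y - 2*z)) dw = (-3*x + y - 2*z) dw, which multiplied by dx ∧ dy gives (-3*x + y - 2*z) dx ∧ dy ∧ dw
  d(-3*w^2 + 3*z^2) includes (∂/∂w)(-3*w^2 + 3*z^2) dw = (-6*w) dw, which multiplied by dy ∧ dz gives (-6*w) dy ∧ dz ∧ dw
  d(-w*x) includes (∂/∂x)(-w*x) dx = (-w) dx, which multiplied by dy ∧ dw gives (-w) dx ∧ dy ∧ dw
Collecting like 3-forms: d(omega) = (-2*w) dx ∧ dy ∧ dz + (-w - 3*x + y - 2*z) dx ∧ dy ∧ dw + (-6*w) dy ∧ dz ∧ dw.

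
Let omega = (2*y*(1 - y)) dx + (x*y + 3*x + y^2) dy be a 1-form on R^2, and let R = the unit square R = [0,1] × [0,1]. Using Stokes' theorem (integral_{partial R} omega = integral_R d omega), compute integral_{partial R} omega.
integral_(partial R) omega = 7/2

Stokes: integral_partial_R omega = integral_R d omega with d omega = (∂Q/∂x - ∂P/∂y) dx ∧ dy.
  ∂Q/∂x = y + 3
  ∂P/∂y = 2 - 4*y
  integrand = ∂Q/∂x - ∂P/∂y = 5*y + 1.
Integrating over R: integral_0^1 integral_0^1 (5*y + 1) dx dy = 7/2.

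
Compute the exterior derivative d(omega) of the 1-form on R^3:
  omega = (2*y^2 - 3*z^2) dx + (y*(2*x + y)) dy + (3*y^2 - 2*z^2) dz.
d(omega) = (-2*y) dx ∧ dy + (6*z) dx ∧ dz + (6*y) dy ∧ dz

For a 1-form omega = sum_i f_i dx_i, the exterior derivative is
  d(omega) = sum_{i < j} (∂f_j/∂x_i - ∂f_i/∂x_j) dx_i ∧ dx_j.
  coefficient of dx ∧ dy: ∂f_2/∂x - ∂f_1/∂y = ∂(y*(2*x + y))/∂x - ∂(2*y^2 - 3*z^2)/∂y = -2*y
  coefficient of dx ∧ dz: ∂f_3/∂x - ∂f_1/∂z = ∂(3*y^2 - 2*z^2)/∂x - ∂(2*y^2 - 3*z^2)/∂z = 6*z
  coefficient of dy ∧ dz: ∂f_3/∂y - ∂f_2/∂z = ∂(3*y^2 - 2*z^2)/∂y - ∂(y*(2*x + y))/∂z = 6*y
Assembling: d(omega) = (-2*y) dx ∧ dy + (6*z) dx ∧ dz + (6*y) dy ∧ dz.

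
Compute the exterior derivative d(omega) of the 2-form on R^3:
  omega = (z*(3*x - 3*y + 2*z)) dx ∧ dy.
d(omega) = (3*x - 3*y + 4*z) dx ∧ dy ∧ dz

For a 2-form omega = sum_{i<j} g_{ij} dx_i ∧ dx_j, the exterior derivative is
  d(omega) = sum_{i<j} d(g_{ij}) ∧ dx_i ∧ dx_j = sum_{i<j, k} (∂g_{ij}/∂x_k) dx_k ∧ dx_i ∧ dx_j.
Expand each term, using dx_k ∧ dx_i ∧ dx_j = sgn(permutation) dx_{(a)} ∧ dx_{(b)} ∧ dx_{(c)} with (a < b < c) sorted:
  d(z*(3*x - 3*y + 2*z)) includes (∂/∂z)(z*(3*x - 3*y + 2*z)) dz = (3*x - 3*y + 4*z) dz, which multiplied by dx ∧ dy gives (3*x - 3*y + 4*z) dx ∧ dy ∧ dz
Collecting like 3-forms: d(omega) = (3*x - 3*y + 4*z) dx ∧ dy ∧ dz.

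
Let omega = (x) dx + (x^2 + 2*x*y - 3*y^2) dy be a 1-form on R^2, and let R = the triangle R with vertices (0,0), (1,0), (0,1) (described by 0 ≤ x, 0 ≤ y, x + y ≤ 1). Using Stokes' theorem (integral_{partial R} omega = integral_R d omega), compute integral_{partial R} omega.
integral_(partial R) omega = 2/3

Stokes: integral_partial_R omega = integral_R d omega with d omega = (∂Q/∂x - ∂P/∂y) dx ∧ dy.
  ∂Q/∂x = 2*x + 2*y
  ∂P/∂y = 0
  integrand = ∂Q/∂x - ∂P/∂y = 2*x + 2*y.
Integrating over R: integral_0^1 integral_0^{1-x} (2*x + 2*y) dy dx = 2/3.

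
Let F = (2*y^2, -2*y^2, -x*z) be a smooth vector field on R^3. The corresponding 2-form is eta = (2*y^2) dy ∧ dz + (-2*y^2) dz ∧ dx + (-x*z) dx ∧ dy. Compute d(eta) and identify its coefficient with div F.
d(eta) = (-x - 4*y) dx ∧ dy ∧ dz; div F = -x - 4*y

For a 2-form in R^3 of the form above, applying d gives a 3-form with coefficient ∂P/∂x + ∂Q/∂y + ∂R/∂z:
  ∂P/∂x = 0
  ∂Q/∂y = -4*y
  ∂R/∂z = -x
Sum = -x - 4*y, which is exactly div F.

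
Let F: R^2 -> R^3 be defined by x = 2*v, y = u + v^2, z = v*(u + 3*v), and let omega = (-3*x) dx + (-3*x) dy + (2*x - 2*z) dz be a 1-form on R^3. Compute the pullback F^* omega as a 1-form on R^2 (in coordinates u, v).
F^* omega = (2*v*(-u*v - 3*v^2 + 2*v - 3)) du + (2*v*(-u^2 - 9*u*v + 2*u - 18*v^2 + 6*v - 6)) dv

Using F^*(f dg) = (f ∘ F) d(g ∘ F), substitute each coordinate x_i by F_i(u, v) in f_i, and replace dx_i by d F_i = (∂F_i/∂u) du + (∂F_i/∂v) dv.
  For the x component: f_1(F) = -6*v; d F_1 = (0) du + (2) dv
  For the y component: f_2(F) = -6*v; d F_2 = (1) du + (2*v) dv
  For the z component: f_3(F) = 2*v*(-u - 3*v + 2); d F_3 = (v) du + (u + 6*v) dv
Combining and collecting du, dv coefficients:
  coeff of du: 2*v*(-u*v - 3*v^2 + 2*v - 3)
  coeff of dv: 2*v*(-u^2 - 9*u*v + 2*u - 18*v^2 + 6*v - 6)
F^* omega = (2*v*(-u*v - 3*v^2 + 2*v - 3)) du + (2*v*(-u^2 - 9*u*v + 2*u - 18*v^2 + 6*v - 6)) dv.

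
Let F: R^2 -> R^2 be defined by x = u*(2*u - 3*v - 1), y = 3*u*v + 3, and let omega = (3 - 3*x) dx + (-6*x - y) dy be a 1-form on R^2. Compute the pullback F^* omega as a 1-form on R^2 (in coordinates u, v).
F^* omega = (-24*u^3 + 18*u^2*v + 18*u^2 + 18*u*v^2 + 9*u - 18*v - 3) du + (9*u*(-2*u^2 + 2*u*v + u - 2)) dv

Using F^*(f dg) = (f ∘ F) d(g ∘ F), substitute each coordinate x_i by F_i(u, v) in f_i, and replace dx_i by d F_i = (∂F_i/∂u) du + (∂F_i/∂v) dv.
  For the x component: f_1(F) = -6*u^2 + 9*u*v + 3*u + 3; d F_1 = (4*u - 3*v - 1) du + (-3*u) dv
  For the y component: f_2(F) = -12*u^2 + 15*u*v + 6*u - 3; d F_2 = (3*v) du + (3*u) dv
Combining and collecting du, dv coefficients:
  coeff of du: -24*u^3 + 18*u^2*v + 18*u^2 + 18*u*v^2 + 9*u - 18*v - 3
  coeff of dv: 9*u*(-2*u^2 + 2*u*v + u - 2)
F^* omega = (-24*u^3 + 18*u^2*v + 18*u^2 + 18*u*v^2 + 9*u - 18*v - 3) du + (9*u*(-2*u^2 + 2*u*v + u - 2)) dv.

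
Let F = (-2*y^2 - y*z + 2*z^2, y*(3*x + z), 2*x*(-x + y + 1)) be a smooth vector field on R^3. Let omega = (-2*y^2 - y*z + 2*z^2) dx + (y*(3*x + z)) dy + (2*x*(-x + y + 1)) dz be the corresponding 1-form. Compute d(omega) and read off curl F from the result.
d(omega) = (2*x - y) dy ∧ dz + (4*x - 3*y + 4*z - 2) dz ∧ dx + (7*y + z) dx ∧ dy; curl F = (2*x - y, 4*x - 3*y + 4*z - 2, 7*y + z)

d omega = sum_{i<j} (∂f_j/∂x_i - ∂f_i/∂x_j) dx_i ∧ dx_j. Under the identification (dy ∧ dz, dz ∧ dx, dx ∧ dy) ↔ (e_x, e_y, e_z), the coefficients are exactly the components of curl F. Compute:
  ∂R/∂y - ∂Q/∂z = (2*x) - (y) = 2*x - y
  ∂P/∂z - ∂R/∂x = (-y + 4*z) - (-4*x + 2*y + 2) = 4*x - 3*y + 4*z - 2
  ∂Q/∂x - ∂P/∂y = (3*y) - (-4*y - z) = 7*y + z.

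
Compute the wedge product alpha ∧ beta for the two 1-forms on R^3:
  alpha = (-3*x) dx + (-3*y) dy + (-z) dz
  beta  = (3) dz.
alpha ∧ beta = (-9*x) dx ∧ dz + (-9*y) dy ∧ dz

Distribute the wedge, using dx_i ∧ dx_j = -dx_j ∧ dx_i and dx_i ∧ dx_i = 0. For each pair (i, j) with i < j, the coefficient of dx_i ∧ dx_j in alpha ∧ beta is (alpha_i * beta_j - alpha_j * beta_i). Collecting: alpha ∧ beta = (-9*x) dx ∧ dz + (-9*y) dy ∧ dz.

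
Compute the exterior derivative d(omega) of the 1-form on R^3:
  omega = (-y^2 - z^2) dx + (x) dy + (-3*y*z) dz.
d(omega) = (2*y + 1) dx ∧ dy + (2*z) dx ∧ dz + (-3*z) dy ∧ dz

For a 1-form omega = sum_i f_i dx_i, the exterior derivative is
  d(omega) = sum_{i < j} (∂f_j/∂x_i - ∂f_i/∂x_j) dx_i ∧ dx_j.
  coefficient of dx ∧ dy: ∂f_2/∂x - ∂f_1/∂y = ∂(x)/∂x - ∂(-y^2 - z^2)/∂y = 2*y + 1
  coefficient of dx ∧ dz: ∂f_3/∂x - ∂f_1/∂z = ∂(-3*y*z)/∂x - ∂(-y^2 - z^2)/∂z = 2*z
  coefficient of dy ∧ dz: ∂f_3/∂y - ∂f_2/∂z = ∂(-3*y*z)/∂y - ∂(x)/∂z = -3*z
Assembling: d(omega) = (2*y + 1) dx ∧ dy + (2*z) dx ∧ dz + (-3*z) dy ∧ dz.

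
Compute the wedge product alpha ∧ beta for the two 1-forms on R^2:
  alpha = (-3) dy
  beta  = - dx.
alpha ∧ beta = (-3) dx ∧ dy

Distribute the wedge, using dx_i ∧ dx_j = -dx_j ∧ dx_i and dx_i ∧ dx_i = 0. For each pair (i, j) with i < j, the coefficient of dx_i ∧ dx_j in alpha ∧ beta is (alpha_i * beta_j - alpha_j * beta_i). Collecting: alpha ∧ beta = (-3) dx ∧ dy.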